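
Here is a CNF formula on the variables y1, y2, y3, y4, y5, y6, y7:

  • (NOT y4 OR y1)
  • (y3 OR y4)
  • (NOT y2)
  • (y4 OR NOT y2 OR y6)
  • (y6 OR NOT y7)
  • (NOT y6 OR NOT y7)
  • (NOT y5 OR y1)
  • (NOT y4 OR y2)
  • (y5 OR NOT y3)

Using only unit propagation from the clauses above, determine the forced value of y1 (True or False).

True

Unit clause (NOT y2) sets y2 = False.
(NOT y4 OR y2): since y2 = False, the clause reduces to (NOT y4). y4 = False.
(y3 OR y4): since y4 = False, the clause reduces to (y3). y3 = True.
(y5 OR NOT y3) with y3 = True leaves only y5, so y5 = True.
(NOT y5 OR y1) with y5 = True leaves only y1, so y1 = True.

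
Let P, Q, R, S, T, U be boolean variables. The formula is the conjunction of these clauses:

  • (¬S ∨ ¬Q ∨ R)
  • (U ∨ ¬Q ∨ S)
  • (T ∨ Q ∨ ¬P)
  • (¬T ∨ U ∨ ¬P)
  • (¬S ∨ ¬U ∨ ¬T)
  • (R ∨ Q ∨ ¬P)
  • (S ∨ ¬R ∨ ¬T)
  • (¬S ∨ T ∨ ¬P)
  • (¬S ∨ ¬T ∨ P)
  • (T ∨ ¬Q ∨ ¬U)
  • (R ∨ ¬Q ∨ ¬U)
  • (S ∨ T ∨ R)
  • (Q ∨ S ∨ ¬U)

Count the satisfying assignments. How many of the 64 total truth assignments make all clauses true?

7

Split on S, then T.
  S=T, T=T: a clause becomes empty — 0.
  S=T, T=F: 5 of the 16 assignments to (P,Q,R,U) work.
  S=F, T=T: remaining (P,Q,R,U) ∈ {(F,F,F,F)} — 1.
  S=F, T=F: remaining (P,Q,R,U) ∈ {(F,F,T,F)} — 1.
Total: 0 + 5 + 1 + 1 = 7.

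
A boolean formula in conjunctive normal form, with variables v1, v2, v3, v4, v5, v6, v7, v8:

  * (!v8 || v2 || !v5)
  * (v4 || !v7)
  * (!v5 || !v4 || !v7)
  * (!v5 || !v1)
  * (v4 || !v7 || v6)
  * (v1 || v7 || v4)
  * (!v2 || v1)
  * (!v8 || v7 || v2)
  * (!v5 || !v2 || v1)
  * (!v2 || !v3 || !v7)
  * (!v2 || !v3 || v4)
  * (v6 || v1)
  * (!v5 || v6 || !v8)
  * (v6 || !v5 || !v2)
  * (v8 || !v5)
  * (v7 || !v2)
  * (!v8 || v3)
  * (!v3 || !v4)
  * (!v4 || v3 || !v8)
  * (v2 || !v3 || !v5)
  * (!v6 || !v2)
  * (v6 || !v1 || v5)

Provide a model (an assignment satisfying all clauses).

v1=F, v2=F, v3=F, v4=T, v5=F, v6=T, v7=F, v8=F

Try v1 = False.
  then v2 is forced to False.
  then v6 is forced to True.
Try v3 = False.
  then v8 is forced to False.
  then v5 is forced to False.
For the remaining variables, v4 = True, v7 = False works.
Every clause has at least one true literal under this assignment.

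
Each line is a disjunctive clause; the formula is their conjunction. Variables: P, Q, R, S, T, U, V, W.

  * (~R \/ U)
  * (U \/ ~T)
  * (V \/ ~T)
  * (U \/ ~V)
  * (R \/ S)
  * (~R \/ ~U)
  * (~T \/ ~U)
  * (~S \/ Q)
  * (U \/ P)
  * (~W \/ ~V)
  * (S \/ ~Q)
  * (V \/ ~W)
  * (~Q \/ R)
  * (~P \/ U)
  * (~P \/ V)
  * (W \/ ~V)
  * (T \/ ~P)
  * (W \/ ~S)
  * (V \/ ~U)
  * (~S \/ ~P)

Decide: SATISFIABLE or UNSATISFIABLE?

U = True:
  propagation gives R=False, S=True, T=False, Q=True; an empty clause results — contradiction.
U = False:
  propagation gives R=False, T=False, V=False, S=True; an empty clause results — contradiction.
Every branch closes, so no satisfying assignment exists.

UNSATISFIABLE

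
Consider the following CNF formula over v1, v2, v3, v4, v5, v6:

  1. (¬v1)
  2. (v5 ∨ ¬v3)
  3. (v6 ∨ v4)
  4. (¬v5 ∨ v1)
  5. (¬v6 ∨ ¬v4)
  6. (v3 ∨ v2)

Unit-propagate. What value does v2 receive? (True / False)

Unit clause (¬v1) sets v1 = False.
In (¬v5 ∨ v1), v1 is now false; ¬v5 must hold, so v5 = False.
(v5 ∨ ¬v3) with v5 = False leaves only ¬v3, so v3 = False.
In (v2 ∨ v3), v3 is now false; v2 must hold, so v2 = True.

True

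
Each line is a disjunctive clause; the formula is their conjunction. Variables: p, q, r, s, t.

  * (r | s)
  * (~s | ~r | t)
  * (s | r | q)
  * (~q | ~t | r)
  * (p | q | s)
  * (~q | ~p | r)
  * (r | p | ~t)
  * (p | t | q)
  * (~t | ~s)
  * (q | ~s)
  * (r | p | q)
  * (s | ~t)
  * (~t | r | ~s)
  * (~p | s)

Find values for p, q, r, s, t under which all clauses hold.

p = F, q = T, r = F, s = T, t = F

Branch on p: take p = False.
For the remaining variables, q = True, r = False, s = True, t = False works.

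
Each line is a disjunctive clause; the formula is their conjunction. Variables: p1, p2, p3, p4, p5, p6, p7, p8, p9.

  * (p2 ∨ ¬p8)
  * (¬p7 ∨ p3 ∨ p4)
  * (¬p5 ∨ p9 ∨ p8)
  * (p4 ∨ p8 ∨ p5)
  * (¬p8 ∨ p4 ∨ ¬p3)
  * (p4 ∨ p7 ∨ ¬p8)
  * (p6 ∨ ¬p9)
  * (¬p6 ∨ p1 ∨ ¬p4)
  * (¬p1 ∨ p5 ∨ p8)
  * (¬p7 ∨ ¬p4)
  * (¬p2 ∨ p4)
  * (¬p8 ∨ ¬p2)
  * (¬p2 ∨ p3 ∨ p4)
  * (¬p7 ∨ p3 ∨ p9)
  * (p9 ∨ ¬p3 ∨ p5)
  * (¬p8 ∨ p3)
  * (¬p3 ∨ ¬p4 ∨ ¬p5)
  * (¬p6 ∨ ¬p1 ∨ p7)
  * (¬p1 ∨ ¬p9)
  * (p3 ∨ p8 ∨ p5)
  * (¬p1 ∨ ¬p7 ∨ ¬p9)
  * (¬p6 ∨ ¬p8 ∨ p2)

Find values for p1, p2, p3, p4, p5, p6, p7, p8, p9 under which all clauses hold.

p1=False  p2=False  p3=False  p4=False  p5=True  p6=True  p7=False  p8=False  p9=True

Check each clause:
  1. (p2 ∨ ¬p8) — ¬p8 is true.
  2. (p3 ∨ p4 ∨ ¬p7) — ¬p7 is true.
  3. (¬p5 ∨ p9 ∨ p8) — p9 is true.
  4. (p4 ∨ p5 ∨ p8) — p5 is true.
  5. (p4 ∨ ¬p3 ∨ ¬p8) — ¬p8 is true.
  6. (p4 ∨ p7 ∨ ¬p8) — ¬p8 is true.
  7. (¬p9 ∨ p6) — p6 is true.
  8. (¬p6 ∨ p1 ∨ ¬p4) — ¬p4 is true.
  9. (¬p1 ∨ p8 ∨ p5) — p5 is true.
  10. (¬p7 ∨ ¬p4) — ¬p7 is true.
  11. (p4 ∨ ¬p2) — ¬p2 is true.
  12. (¬p2 ∨ ¬p8) — ¬p8 is true.
  13. (¬p2 ∨ p4 ∨ p3) — ¬p2 is true.
  14. (p9 ∨ p3 ∨ ¬p7) — p9 is true.
  15. (¬p3 ∨ p5 ∨ p9) — p9 is true.
  16. (¬p8 ∨ p3) — ¬p8 is true.
  17. (¬p4 ∨ ¬p3 ∨ ¬p5) — ¬p4 is true.
  18. (¬p1 ∨ p7 ∨ ¬p6) — ¬p1 is true.
  19. (¬p9 ∨ ¬p1) — ¬p1 is true.
  20. (p8 ∨ p3 ∨ p5) — p5 is true.
  21. (¬p7 ∨ ¬p1 ∨ ¬p9) — ¬p7 is true.
  22. (p2 ∨ ¬p6 ∨ ¬p8) — ¬p8 is true.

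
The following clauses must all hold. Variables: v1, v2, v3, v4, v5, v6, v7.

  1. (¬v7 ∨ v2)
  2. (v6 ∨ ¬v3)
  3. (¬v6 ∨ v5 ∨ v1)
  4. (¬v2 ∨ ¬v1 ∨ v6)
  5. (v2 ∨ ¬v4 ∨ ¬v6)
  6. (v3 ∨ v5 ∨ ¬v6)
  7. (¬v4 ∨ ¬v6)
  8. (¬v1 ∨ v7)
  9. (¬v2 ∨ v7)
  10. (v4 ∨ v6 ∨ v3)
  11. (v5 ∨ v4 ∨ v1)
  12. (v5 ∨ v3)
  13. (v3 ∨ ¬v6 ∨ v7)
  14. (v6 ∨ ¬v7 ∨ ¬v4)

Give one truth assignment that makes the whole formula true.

v1=False, v2=False, v3=False, v4=True, v5=True, v6=False, v7=False

Check each clause:
  1. (v2 ∨ ¬v7) — ¬v7 is true.
  2. (v6 ∨ ¬v3) — ¬v3 is true.
  3. (¬v6 ∨ v5 ∨ v1) — ¬v6 is true.
  4. (v6 ∨ ¬v1 ∨ ¬v2) — ¬v1 is true.
  5. (v2 ∨ ¬v4 ∨ ¬v6) — ¬v6 is true.
  6. (v3 ∨ ¬v6 ∨ v5) — ¬v6 is true.
  7. (¬v4 ∨ ¬v6) — ¬v6 is true.
  8. (v7 ∨ ¬v1) — ¬v1 is true.
  9. (v7 ∨ ¬v2) — ¬v2 is true.
  10. (v3 ∨ v4 ∨ v6) — v4 is true.
  11. (v1 ∨ v4 ∨ v5) — v4 is true.
  12. (v3 ∨ v5) — v5 is true.
  13. (¬v6 ∨ v3 ∨ v7) — ¬v6 is true.
  14. (¬v4 ∨ ¬v7 ∨ v6) — ¬v7 is true.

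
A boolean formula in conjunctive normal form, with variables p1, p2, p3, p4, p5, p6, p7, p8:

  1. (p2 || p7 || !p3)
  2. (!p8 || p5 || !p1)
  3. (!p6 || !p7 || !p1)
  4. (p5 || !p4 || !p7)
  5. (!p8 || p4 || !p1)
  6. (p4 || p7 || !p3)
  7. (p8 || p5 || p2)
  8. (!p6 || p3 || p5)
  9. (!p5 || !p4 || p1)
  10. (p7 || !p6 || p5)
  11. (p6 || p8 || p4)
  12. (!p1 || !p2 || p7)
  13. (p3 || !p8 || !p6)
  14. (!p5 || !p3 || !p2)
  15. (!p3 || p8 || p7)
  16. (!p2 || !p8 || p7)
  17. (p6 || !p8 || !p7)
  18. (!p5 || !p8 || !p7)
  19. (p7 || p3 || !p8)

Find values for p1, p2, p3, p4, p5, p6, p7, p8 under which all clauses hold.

p1 = False  p2 = False  p3 = False  p4 = False  p5 = True  p6 = True  p7 = True  p8 = False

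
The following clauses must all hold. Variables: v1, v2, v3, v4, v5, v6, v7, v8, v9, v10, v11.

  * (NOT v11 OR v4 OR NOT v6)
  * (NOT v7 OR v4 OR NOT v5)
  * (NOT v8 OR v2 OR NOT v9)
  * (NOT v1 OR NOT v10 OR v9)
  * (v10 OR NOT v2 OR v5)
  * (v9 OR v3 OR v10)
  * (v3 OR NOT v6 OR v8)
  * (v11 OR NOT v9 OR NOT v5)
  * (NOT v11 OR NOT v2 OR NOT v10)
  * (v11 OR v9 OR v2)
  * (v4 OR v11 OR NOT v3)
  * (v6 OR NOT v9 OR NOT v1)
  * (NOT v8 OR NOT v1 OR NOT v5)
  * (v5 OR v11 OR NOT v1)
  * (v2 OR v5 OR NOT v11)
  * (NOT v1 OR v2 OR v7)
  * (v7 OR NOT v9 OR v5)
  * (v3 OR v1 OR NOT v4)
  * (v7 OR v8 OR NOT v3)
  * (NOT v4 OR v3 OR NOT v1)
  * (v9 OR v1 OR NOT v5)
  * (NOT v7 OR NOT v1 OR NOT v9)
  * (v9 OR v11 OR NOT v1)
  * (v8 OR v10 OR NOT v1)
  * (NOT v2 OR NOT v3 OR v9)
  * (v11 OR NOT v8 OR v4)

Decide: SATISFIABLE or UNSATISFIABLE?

SATISFIABLE

Try v1 = False.
Try v2 = True.
For the remaining variables, v3 = False, v4 = False, v5 = True, v6 = False, v7 = False, v8 = False, v9 = True, v10 = False, v11 = True works.
Every clause has at least one true literal under this assignment.
So v1=F, v2=T, v3=F, v4=F, v5=T, v6=F, v7=F, v8=F, v9=T, v10=F, v11=T is a satisfying assignment.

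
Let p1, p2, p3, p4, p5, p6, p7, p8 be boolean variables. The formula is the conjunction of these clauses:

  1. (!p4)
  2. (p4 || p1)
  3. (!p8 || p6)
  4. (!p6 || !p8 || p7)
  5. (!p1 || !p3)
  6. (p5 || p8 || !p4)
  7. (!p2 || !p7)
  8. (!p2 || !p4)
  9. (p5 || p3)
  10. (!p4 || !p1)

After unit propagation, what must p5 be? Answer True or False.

(!p4) is a unit clause: p4 = False.
(p4 || p1): since p4 = False, the clause reduces to (p1). p1 = True.
(!p1 || !p3): since p1 = True, the clause reduces to (!p3). p3 = False.
(p5 || p3) with p3 = False leaves only p5, so p5 = True.

True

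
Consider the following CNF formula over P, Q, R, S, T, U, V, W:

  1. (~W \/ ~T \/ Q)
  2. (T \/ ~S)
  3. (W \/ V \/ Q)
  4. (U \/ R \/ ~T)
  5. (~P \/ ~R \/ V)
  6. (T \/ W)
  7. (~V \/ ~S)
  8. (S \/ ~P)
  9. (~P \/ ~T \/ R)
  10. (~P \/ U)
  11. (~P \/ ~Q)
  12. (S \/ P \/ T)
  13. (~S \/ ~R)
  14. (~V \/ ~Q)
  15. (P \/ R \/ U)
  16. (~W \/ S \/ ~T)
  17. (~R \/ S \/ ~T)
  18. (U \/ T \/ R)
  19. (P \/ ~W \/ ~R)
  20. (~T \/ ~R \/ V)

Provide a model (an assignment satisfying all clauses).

P = 0, Q = 1, R = 0, S = 0, T = 1, U = 1, V = 0, W = 0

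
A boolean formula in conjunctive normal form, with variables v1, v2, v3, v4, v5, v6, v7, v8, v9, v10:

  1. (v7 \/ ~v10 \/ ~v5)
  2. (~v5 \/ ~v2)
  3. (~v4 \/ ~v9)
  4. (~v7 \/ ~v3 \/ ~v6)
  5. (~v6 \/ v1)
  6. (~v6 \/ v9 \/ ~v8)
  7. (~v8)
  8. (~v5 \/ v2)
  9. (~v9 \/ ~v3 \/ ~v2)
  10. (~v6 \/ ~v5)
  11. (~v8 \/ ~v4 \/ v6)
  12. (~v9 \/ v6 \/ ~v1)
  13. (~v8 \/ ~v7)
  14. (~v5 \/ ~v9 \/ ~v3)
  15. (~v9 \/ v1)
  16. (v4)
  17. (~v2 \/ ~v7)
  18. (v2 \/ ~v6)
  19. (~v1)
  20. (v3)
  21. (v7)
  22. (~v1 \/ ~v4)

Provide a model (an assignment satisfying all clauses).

v1=False  v2=False  v3=True  v4=True  v5=False  v6=False  v7=True  v8=False  v9=False  v10=True

The clause (~v8) is unit: v8 must be False.
The clause (v4) is unit: v4 must be True.
(~v9) is a unit clause, so v9 = False.
(~v1) is a unit clause, so v1 = False.
The clause (~v6) is unit: v6 must be False.
The clause (v3) is unit: v3 must be True.
The clause (v7) is unit: v7 must be True.
The clause (~v2) is unit: v2 must be False.
The clause (~v5) is unit: v5 must be False.
v10 is now unconstrained; take v10 = True.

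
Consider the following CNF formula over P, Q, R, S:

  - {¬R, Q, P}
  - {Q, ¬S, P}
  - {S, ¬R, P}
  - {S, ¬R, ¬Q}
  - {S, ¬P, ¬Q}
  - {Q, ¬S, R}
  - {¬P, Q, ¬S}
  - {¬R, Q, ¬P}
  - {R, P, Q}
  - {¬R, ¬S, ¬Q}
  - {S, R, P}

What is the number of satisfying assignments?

3

The models are:
  P=F Q=T R=F S=T
  P=T Q=F R=F S=F
  P=T Q=T R=F S=T
That's 3 in total.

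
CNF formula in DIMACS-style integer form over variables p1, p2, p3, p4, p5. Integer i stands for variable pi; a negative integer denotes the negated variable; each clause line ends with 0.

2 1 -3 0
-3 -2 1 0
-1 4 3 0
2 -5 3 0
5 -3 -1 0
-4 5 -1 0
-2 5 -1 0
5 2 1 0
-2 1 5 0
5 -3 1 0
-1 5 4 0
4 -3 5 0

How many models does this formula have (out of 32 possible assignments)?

Split on p1, then p5.
  p1=1, p5=1: 5 of the 8 assignments to (p2,p3,p4) work.
  p1=1, p5=0: a clause becomes empty — 0.
  p1=0, p5=1: remaining (p2,p3,p4) ∈ {(1,0,0); (1,0,1)} — 2.
  p1=0, p5=0: a clause becomes empty — 0.
Total: 5 + 0 + 2 + 0 = 7.

7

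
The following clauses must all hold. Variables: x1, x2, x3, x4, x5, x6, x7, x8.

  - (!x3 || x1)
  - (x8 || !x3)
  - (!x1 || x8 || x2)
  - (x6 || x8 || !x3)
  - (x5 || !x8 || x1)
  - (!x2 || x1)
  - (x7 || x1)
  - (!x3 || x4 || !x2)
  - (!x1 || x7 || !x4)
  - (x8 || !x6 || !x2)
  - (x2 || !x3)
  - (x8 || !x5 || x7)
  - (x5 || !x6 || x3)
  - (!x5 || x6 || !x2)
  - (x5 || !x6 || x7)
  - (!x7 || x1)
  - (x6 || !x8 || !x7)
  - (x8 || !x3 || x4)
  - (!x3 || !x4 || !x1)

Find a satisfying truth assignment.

x1 = True  x2 = False  x3 = False  x4 = False  x5 = True  x6 = True  x7 = False  x8 = True

Branch on x1: take x1 = True.
For the remaining variables, x2 = False, x3 = False, x4 = False, x5 = True, x6 = True, x7 = False, x8 = True works.
Check each clause:
  1. (x1 || !x3) — x1 is true.
  2. (!x3 || x8) — x8 is true.
  3. (!x1 || x8 || x2) — x8 is true.
  4. (!x3 || x6 || x8) — x8 is true.
  5. (!x8 || x5 || x1) — x1 is true.
  6. (x1 || !x2) — x1 is true.
  7. (x7 || x1) — x1 is true.
  8. (!x3 || x4 || !x2) — !x3 is true.
  9. (!x1 || x7 || !x4) — !x4 is true.
  10. (!x2 || !x6 || x8) — x8 is true.
  11. (x2 || !x3) — !x3 is true.
  12. (!x5 || x8 || x7) — x8 is true.
  13. (x3 || x5 || !x6) — x5 is true.
  14. (!x5 || x6 || !x2) — !x2 is true.
  15. (x5 || x7 || !x6) — x5 is true.
  16. (x1 || !x7) — x1 is true.
  17. (x6 || !x8 || !x7) — !x7 is true.
  18. (x8 || !x3 || x4) — x8 is true.
  19. (!x4 || !x3 || !x1) — !x4 is true.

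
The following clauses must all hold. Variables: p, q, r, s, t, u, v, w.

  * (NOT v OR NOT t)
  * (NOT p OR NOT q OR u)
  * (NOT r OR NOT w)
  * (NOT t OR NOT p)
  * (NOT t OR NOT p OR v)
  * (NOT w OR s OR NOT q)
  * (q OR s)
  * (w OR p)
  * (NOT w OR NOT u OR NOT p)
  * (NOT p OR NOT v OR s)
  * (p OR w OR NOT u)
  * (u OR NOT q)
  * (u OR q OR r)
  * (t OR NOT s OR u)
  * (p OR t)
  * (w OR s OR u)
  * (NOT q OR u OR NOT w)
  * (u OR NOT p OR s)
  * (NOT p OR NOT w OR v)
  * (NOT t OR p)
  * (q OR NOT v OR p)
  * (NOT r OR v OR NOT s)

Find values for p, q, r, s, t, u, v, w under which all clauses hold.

p = 1  q = 1  r = 1  s = 1  t = 0  u = 1  v = 1  w = 0

Check each clause:
  1. (NOT t OR NOT v) — NOT t is true.
  2. (NOT q OR NOT p OR u) — u is true.
  3. (NOT w OR NOT r) — NOT w is true.
  4. (NOT t OR NOT p) — NOT t is true.
  5. (NOT p OR NOT t OR v) — NOT t is true.
  6. (NOT q OR NOT w OR s) — NOT w is true.
  7. (s OR q) — q is true.
  8. (w OR p) — p is true.
  9. (NOT p OR NOT w OR NOT u) — NOT w is true.
  10. (s OR NOT p OR NOT v) — s is true.
  11. (p OR NOT u OR w) — p is true.
  12. (u OR NOT q) — u is true.
  13. (r OR u OR q) — q is true.
  14. (u OR NOT s OR t) — u is true.
  15. (t OR p) — p is true.
  16. (u OR w OR s) — s is true.
  17. (u OR NOT w OR NOT q) — NOT w is true.
  18. (NOT p OR s OR u) — s is true.
  19. (NOT w OR NOT p OR v) — NOT w is true.
  20. (NOT t OR p) — p is true.
  21. (NOT v OR p OR q) — p is true.
  22. (v OR NOT s OR NOT r) — v is true.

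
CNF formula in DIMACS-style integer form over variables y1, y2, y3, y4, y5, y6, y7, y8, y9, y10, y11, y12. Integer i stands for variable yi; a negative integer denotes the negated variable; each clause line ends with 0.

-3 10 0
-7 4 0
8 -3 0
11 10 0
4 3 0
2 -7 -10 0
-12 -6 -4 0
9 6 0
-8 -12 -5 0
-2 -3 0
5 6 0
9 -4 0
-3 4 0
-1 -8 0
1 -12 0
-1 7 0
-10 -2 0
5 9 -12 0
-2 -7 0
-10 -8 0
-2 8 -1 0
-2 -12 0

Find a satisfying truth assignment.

y9 occurs only positively in the remaining clauses — set y9 = True.
y11 occurs only positively in the remaining clauses — set y11 = True.
Try y1 = False.
  then y12 is forced to False.
Try y2 = False.
Set y3 = False and propagate.
  then y4 is forced to True.
The remaining clauses are satisfied by y5 = True, y6 = True, y7 = False, y8 = True, y10 = False.
Every clause has at least one true literal under this assignment.

y1=False, y2=False, y3=False, y4=True, y5=True, y6=True, y7=False, y8=True, y9=True, y10=False, y11=True, y12=False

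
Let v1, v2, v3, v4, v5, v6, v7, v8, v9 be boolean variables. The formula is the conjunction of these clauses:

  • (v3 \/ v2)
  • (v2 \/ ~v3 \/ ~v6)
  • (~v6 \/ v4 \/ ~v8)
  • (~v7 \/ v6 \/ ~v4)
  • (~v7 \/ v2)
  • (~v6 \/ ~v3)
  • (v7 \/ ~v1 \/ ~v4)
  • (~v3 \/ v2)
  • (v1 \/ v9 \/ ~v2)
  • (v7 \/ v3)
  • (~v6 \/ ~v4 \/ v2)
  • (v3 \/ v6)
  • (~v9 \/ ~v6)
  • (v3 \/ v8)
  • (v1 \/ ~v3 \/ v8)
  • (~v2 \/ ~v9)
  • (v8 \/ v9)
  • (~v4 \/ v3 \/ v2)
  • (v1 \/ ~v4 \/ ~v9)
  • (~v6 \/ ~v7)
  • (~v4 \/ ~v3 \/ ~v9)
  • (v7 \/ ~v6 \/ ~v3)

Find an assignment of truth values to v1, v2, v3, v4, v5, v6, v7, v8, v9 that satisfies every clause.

Try v1 = True.
For the remaining variables, v2 = True, v3 = True, v4 = False, v5 = False, v6 = False, v7 = True, v8 = True, v9 = False works.

v1=True  v2=True  v3=True  v4=False  v5=False  v6=False  v7=True  v8=True  v9=False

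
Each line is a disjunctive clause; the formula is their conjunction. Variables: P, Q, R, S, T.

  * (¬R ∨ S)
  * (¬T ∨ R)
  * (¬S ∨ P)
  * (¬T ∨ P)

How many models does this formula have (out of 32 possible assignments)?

10

Case analysis on P and R:
  P=1, R=1: remaining (Q,S,T) ∈ {(0,1,0); (0,1,1); (1,1,0); (1,1,1)} — 4.
  P=1, R=0: remaining (Q,S,T) ∈ {(0,0,0); (0,1,0); (1,0,0); (1,1,0)} — 4.
  P=0, R=1: a clause becomes empty — 0.
  P=0, R=0: remaining (Q,S,T) ∈ {(0,0,0); (1,0,0)} — 2.
Total: 4 + 4 + 0 + 2 = 10.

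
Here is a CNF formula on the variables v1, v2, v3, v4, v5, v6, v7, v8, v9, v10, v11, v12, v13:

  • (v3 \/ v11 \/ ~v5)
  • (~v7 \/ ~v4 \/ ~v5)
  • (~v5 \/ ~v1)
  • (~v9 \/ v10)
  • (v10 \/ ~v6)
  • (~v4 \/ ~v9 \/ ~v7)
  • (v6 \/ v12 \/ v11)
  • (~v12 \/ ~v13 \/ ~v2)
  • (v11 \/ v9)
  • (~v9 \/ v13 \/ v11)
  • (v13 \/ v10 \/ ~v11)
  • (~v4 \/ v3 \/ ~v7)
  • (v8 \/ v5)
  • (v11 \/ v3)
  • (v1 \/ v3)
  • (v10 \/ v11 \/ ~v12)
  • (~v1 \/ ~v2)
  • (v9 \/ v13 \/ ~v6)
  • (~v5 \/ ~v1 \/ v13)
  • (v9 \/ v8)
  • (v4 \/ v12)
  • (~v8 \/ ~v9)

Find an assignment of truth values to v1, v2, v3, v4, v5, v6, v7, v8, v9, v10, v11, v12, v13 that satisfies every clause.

v1=T, v2=F, v3=F, v4=F, v5=F, v6=T, v7=F, v8=T, v9=F, v10=T, v11=T, v12=T, v13=T

v2 occurs only negated in the remaining clauses — set v2 = False.
Pure literal: v7 appears only negated; assign v7 = False.
Branch on v1: take v1 = True.
  then v5 is forced to False.
  then v8 is forced to True.
  then v9 is forced to False.
  then v11 is forced to True.
Try v4 = False.
  then v12 is forced to True.
For the remaining variables, v3 = False, v6 = True, v10 = True, v13 = True works.
Every clause has at least one true literal under this assignment.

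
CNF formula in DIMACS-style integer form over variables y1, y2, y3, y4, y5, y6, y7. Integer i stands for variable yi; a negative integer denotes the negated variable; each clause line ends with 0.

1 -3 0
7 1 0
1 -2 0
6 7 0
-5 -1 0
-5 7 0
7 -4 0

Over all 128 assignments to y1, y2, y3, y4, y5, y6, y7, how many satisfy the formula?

28

Split on y1, then y7.
  y1=T, y7=T: forces y5=F; y2, y3, y4, y6 free → 2^4 = 16.
  y1=T, y7=F: remaining (y2,y3,y4,y5,y6) ∈ {(F,F,F,F,T); (F,T,F,F,T); (T,F,F,F,T); (T,T,F,F,T)} — 4.
  y1=F, y7=T: forces y2=F; y3=F; y4, y5, y6 free → 2^3 = 8.
  y1=F, y7=F: a clause becomes empty — 0.
Total: 16 + 4 + 8 + 0 = 28.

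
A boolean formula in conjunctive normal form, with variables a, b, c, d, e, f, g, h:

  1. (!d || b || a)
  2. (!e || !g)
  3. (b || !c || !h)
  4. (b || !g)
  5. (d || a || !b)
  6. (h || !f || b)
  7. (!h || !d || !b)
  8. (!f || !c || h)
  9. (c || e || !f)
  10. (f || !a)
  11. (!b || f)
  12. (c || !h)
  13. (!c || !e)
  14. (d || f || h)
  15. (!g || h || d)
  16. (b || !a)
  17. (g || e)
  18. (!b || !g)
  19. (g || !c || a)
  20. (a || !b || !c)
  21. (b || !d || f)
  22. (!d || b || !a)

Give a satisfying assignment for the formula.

a=1, b=1, c=0, d=0, e=1, f=1, g=0, h=0

Check each clause:
  1. (a || b || !d) — a is true.
  2. (!e || !g) — !g is true.
  3. (b || !h || !c) — !h is true.
  4. (b || !g) — !g is true.
  5. (d || !b || a) — a is true.
  6. (!f || b || h) — b is true.
  7. (!b || !h || !d) — !h is true.
  8. (!f || h || !c) — !c is true.
  9. (c || e || !f) — e is true.
  10. (f || !a) — f is true.
  11. (f || !b) — f is true.
  12. (c || !h) — !h is true.
  13. (!c || !e) — !c is true.
  14. (f || d || h) — f is true.
  15. (d || !g || h) — !g is true.
  16. (b || !a) — b is true.
  17. (g || e) — e is true.
  18. (!g || !b) — !g is true.
  19. (a || g || !c) — a is true.
  20. (!b || a || !c) — a is true.
  21. (f || b || !d) — b is true.
  22. (b || !a || !d) — b is true.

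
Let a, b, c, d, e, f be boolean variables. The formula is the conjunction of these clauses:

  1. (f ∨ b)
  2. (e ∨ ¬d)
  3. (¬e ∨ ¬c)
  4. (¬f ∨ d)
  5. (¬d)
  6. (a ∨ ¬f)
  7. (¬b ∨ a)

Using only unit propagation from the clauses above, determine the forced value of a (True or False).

True

(¬d) is a unit clause: d = False.
(¬f ∨ d) with d = False leaves only ¬f, so f = False.
(b ∨ f): since f = False, the clause reduces to (b). b = True.
From (¬b ∨ a) and b = True: a = True.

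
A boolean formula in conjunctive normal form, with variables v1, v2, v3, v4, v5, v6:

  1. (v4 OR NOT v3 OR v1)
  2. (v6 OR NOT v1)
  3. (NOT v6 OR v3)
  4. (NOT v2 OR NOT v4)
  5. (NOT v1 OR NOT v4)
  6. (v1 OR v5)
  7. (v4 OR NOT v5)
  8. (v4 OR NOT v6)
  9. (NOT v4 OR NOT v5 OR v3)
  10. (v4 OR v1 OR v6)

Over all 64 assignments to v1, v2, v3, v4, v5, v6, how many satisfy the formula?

2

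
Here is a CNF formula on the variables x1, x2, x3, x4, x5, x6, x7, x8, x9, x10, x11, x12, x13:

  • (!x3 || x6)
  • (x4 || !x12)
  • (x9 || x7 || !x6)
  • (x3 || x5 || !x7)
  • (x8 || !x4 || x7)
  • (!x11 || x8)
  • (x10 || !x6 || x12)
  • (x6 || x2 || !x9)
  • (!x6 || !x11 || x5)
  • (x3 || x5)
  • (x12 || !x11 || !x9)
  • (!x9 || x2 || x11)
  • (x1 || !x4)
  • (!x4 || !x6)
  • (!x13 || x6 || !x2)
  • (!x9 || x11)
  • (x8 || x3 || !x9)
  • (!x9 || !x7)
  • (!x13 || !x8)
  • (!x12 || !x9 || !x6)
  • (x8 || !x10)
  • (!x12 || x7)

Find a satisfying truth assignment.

x1=True, x2=False, x3=False, x4=True, x5=True, x6=False, x7=True, x8=False, x9=False, x10=False, x11=False, x12=False, x13=False

Pure literal: x1 appears only positively; assign x1 = True.
Pure literal: x5 appears only positively; assign x5 = True.
Try x2 = False.
The remaining clauses are satisfied by x3 = False, x4 = True, x6 = False, x7 = True, x8 = False, x9 = False, x10 = False, x11 = False, x12 = False, x13 = False.
Every clause has at least one true literal under this assignment.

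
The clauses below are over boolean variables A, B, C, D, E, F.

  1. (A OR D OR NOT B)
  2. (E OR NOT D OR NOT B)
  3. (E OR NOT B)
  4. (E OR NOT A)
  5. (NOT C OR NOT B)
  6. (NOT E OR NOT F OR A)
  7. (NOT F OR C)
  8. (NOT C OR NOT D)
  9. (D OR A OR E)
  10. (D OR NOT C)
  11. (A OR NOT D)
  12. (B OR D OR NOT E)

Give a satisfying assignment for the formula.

A = T  B = T  C = F  D = T  E = T  F = F

Pure literal: F appears only negated; assign F = False.
Set A = True and propagate.
  then E is forced to True.
The remaining clauses are satisfied by B = True, C = False, D = True.
Every clause has at least one true literal under this assignment.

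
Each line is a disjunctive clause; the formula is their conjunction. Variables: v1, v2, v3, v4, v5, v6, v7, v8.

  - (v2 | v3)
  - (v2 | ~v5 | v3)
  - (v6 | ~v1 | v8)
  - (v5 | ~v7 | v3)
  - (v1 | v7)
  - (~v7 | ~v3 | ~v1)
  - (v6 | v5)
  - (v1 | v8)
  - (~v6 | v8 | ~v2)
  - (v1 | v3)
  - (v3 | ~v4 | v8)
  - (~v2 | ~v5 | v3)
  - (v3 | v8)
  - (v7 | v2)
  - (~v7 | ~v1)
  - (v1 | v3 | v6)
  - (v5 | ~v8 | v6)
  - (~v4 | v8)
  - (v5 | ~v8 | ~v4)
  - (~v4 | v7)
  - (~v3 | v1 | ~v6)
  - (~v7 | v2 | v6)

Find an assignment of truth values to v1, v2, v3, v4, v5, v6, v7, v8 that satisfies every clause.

Branch on v1: take v1 = False.
  then v7 is forced to True.
  then v8 is forced to True.
  then v3 is forced to True.
  then v6 is forced to False.
  then v5 is forced to True.
  then v2 is forced to True.
v4 is now unconstrained; take v4 = True.
Every clause has at least one true literal under this assignment.

v1=False  v2=True  v3=True  v4=True  v5=True  v6=False  v7=True  v8=True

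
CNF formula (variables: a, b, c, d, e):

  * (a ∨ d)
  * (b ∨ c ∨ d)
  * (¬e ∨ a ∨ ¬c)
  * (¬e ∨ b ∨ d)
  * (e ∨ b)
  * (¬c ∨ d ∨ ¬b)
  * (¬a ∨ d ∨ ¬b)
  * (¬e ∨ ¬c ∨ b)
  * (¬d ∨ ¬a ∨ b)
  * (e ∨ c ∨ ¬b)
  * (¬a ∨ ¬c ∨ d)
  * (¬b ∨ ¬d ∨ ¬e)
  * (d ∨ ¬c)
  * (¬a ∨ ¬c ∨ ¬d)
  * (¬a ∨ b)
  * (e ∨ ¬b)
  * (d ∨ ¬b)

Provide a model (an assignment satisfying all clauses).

Branch on a: take a = False.
  then d is forced to True.
Try b = False.
  then e is forced to True.
  then c is forced to False.

a=False  b=False  c=False  d=True  e=True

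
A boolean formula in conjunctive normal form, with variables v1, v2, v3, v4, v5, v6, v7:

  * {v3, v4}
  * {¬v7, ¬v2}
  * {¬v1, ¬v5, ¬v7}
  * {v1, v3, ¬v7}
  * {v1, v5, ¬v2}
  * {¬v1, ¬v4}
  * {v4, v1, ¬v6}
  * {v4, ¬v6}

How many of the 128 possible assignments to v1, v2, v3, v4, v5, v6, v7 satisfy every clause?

26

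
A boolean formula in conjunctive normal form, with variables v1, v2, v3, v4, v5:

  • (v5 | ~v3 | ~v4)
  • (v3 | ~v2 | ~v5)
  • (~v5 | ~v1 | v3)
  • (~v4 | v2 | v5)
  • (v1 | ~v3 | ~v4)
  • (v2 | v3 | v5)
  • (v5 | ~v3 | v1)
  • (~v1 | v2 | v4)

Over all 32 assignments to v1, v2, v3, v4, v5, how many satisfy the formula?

12

Split on v3, then v5.
  v3=1, v5=1: 5 of the 8 assignments to (v1,v2,v4) work.
  v3=1, v5=0: remaining (v1,v2,v4) ∈ {(1,1,0)} — 1.
  v3=0, v5=1: remaining (v1,v2,v4) ∈ {(0,0,0); (0,0,1)} — 2.
  v3=0, v5=0: remaining (v1,v2,v4) ∈ {(0,1,0); (0,1,1); (1,1,0); (1,1,1)} — 4.
Total: 5 + 1 + 2 + 4 = 12.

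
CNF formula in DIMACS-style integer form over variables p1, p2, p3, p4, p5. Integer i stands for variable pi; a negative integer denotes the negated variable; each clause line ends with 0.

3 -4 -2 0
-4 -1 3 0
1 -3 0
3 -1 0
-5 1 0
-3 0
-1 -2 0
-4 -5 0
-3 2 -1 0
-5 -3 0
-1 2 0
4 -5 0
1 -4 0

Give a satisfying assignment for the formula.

Unit propagation: (~p3) forces p3 = False.
Unit propagation: (~p1) forces p1 = False.
Unit propagation: (~p5) forces p5 = False.
The clause (~p4) is unit: p4 must be False.
p2 is now unconstrained; take p2 = True.

p1=0  p2=1  p3=0  p4=0  p5=0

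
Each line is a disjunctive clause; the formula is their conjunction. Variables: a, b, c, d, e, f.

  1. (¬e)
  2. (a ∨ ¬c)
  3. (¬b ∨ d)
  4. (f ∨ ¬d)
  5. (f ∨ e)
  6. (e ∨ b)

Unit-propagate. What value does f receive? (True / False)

(¬e) stands alone — e = False.
(e ∨ f): since e = False, the clause reduces to (f). f = True.

True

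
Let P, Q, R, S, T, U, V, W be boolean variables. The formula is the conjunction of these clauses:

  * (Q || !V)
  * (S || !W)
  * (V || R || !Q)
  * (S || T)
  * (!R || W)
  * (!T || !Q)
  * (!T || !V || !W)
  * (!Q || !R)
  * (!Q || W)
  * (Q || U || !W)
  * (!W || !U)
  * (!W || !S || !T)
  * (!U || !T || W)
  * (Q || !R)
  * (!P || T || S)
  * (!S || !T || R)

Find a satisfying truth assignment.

P=1, Q=0, R=0, S=1, T=0, U=0, V=0, W=0

Try P = True.
For the remaining variables, Q = False, R = False, S = True, T = False, U = False, V = False, W = False works.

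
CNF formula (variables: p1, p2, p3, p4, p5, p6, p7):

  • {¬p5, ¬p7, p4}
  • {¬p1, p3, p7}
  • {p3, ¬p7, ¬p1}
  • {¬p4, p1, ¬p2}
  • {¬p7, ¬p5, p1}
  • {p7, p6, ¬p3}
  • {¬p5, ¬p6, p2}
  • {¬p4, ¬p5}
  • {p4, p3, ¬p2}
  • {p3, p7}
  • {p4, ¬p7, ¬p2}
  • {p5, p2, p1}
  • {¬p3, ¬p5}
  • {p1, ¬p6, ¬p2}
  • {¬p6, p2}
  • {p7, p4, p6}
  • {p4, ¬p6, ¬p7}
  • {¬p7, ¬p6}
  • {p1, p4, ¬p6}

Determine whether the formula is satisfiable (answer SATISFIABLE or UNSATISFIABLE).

Set p1 = True and propagate.
The remaining clauses are satisfied by p2 = True, p3 = True, p4 = False, p5 = False, p6 = True, p7 = False.
So p1 = True, p2 = True, p3 = True, p4 = False, p5 = False, p6 = True, p7 = False is a satisfying assignment.

SATISFIABLE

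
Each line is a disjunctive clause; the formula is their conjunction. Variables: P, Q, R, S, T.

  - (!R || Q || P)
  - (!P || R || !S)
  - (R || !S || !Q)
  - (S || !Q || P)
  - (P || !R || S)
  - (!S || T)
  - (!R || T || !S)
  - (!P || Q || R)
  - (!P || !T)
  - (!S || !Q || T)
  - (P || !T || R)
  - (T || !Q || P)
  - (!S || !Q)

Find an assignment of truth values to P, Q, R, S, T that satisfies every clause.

P = 0, Q = 0, R = 0, S = 0, T = 0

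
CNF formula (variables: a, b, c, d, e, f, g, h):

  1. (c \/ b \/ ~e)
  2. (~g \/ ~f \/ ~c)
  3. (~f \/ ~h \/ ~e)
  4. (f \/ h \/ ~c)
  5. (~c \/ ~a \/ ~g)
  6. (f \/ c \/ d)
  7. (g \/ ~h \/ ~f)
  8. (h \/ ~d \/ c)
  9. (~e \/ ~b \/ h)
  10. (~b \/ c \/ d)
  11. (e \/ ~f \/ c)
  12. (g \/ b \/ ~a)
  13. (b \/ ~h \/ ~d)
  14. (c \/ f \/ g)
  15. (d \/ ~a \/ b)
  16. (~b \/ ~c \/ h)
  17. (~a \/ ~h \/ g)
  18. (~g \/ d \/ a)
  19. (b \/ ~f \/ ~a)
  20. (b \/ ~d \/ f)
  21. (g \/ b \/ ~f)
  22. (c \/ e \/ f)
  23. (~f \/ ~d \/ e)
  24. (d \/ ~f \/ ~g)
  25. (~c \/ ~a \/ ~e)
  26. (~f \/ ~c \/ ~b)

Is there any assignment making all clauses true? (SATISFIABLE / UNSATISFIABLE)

Branch on a: take a = False.
Set b = True and propagate.
For the remaining variables, c = True, d = False, e = True, f = False, g = False, h = True works.
So a=False, b=True, c=True, d=False, e=True, f=False, g=False, h=True is a satisfying assignment.

SATISFIABLE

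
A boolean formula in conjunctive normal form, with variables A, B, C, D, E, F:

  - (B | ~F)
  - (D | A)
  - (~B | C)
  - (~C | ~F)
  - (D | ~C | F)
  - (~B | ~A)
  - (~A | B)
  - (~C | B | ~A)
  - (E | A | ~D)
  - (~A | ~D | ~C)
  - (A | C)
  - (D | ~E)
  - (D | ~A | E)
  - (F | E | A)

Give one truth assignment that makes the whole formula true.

A=False, B=True, C=True, D=True, E=True, F=False

Try A = False.
  then D is forced to True.
  then E is forced to True.
  then C is forced to True.
  then F is forced to False.
B is now unconstrained; take B = True.
Every clause has at least one true literal under this assignment.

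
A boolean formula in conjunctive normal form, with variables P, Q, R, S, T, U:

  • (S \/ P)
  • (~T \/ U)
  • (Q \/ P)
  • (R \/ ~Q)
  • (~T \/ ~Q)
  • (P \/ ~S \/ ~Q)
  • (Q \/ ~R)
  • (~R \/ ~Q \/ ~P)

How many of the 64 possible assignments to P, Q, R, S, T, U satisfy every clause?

Satisfying assignments:
  P=T Q=F R=F S=F T=F U=F
  P=T Q=F R=F S=F T=F U=T
  P=T Q=F R=F S=F T=T U=T
  P=T Q=F R=F S=T T=F U=F
  P=T Q=F R=F S=T T=F U=T
  P=T Q=F R=F S=T T=T U=T
Count: 6.

6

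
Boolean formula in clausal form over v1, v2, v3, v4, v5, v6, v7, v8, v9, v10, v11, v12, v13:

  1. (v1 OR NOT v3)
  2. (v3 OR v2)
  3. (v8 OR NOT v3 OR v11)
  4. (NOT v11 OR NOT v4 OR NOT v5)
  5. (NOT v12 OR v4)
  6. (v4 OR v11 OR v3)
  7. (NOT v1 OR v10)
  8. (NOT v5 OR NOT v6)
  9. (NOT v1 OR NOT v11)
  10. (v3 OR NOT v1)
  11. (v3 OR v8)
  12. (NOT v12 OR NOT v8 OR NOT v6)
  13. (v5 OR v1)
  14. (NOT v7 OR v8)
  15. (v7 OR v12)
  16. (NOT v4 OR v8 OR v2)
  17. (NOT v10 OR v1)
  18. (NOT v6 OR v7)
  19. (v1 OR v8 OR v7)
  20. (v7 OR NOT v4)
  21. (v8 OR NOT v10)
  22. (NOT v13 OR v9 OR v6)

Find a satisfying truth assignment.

v1=True, v2=False, v3=True, v4=False, v5=False, v6=True, v7=True, v8=True, v9=False, v10=True, v11=False, v12=False, v13=False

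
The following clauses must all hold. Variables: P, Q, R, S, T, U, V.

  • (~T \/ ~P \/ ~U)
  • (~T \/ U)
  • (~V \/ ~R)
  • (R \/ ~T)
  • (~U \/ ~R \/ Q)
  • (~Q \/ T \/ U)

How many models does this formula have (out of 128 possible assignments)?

34

Split on T, then U.
  T=1, U=1: remaining (P,Q,R,S,V) ∈ {(0,1,1,0,0); (0,1,1,1,0)} — 2.
  T=1, U=0: a clause becomes empty — 0.
  T=0, U=1: P, S free; 5 ways for (Q,R,V) × 2^2 = 20.
  T=0, U=0: P, S free; 3 ways for (Q,R,V) × 2^2 = 12.
Total: 2 + 0 + 20 + 12 = 34.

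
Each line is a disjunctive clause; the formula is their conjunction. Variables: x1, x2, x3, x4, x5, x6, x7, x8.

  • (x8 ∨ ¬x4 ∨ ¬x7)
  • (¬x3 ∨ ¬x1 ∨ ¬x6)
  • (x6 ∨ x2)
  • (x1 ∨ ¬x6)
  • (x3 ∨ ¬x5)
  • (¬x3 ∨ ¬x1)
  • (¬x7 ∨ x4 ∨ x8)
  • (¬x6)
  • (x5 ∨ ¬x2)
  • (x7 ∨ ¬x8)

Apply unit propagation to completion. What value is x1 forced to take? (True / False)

False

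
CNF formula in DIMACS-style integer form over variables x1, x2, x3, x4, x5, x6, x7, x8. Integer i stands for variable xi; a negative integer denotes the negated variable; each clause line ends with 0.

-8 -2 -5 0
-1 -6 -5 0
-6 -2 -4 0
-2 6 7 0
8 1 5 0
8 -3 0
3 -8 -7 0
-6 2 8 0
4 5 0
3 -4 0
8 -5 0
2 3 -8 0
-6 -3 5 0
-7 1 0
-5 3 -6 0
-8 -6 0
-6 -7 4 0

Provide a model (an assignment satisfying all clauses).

x1=0  x2=0  x3=1  x4=1  x5=0  x6=0  x7=0  x8=1

Branch on x1: take x1 = False.
  then x7 is forced to False.
Branch on x2: take x2 = False.
For the remaining variables, x3 = True, x4 = True, x5 = False, x6 = False, x8 = True works.
Check each clause:
  1. (!x2 || !x5 || !x8) — !x5 is true.
  2. (!x5 || !x1 || !x6) — !x6 is true.
  3. (!x6 || !x2 || !x4) — !x6 is true.
  4. (x6 || !x2 || x7) — !x2 is true.
  5. (x5 || x1 || x8) — x8 is true.
  6. (x8 || !x3) — x8 is true.
  7. (!x8 || x3 || !x7) — !x7 is true.
  8. (x8 || !x6 || x2) — x8 is true.
  9. (x4 || x5) — x4 is true.
  10. (!x4 || x3) — x3 is true.
  11. (x8 || !x5) — x8 is true.
  12. (!x8 || x2 || x3) — x3 is true.
  13. (!x3 || x5 || !x6) — !x6 is true.
  14. (x1 || !x7) — !x7 is true.
  15. (!x5 || x3 || !x6) — x3 is true.
  16. (!x6 || !x8) — !x6 is true.
  17. (!x6 || !x7 || x4) — !x7 is true.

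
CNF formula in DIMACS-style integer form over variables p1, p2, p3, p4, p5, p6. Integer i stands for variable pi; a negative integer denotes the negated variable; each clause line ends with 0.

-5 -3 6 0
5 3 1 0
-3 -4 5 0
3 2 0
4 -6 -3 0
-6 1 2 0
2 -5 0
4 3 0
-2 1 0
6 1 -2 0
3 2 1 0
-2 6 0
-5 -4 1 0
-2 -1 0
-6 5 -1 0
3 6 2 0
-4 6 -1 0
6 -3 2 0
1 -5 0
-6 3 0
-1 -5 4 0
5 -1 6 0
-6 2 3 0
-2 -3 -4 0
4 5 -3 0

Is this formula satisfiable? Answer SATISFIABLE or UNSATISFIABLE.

p3 = True:
  p1 = True:
    propagation gives p2=False, p5=False, p4=False; an empty clause results — contradiction.
  p1 = False:
    propagation gives p2=False, p6=False; an empty clause results — contradiction.
p3 = False:
  propagation gives p2=True, p4=True, p1=True; an empty clause results — contradiction.
Every branch closes, so no satisfying assignment exists.

UNSATISFIABLE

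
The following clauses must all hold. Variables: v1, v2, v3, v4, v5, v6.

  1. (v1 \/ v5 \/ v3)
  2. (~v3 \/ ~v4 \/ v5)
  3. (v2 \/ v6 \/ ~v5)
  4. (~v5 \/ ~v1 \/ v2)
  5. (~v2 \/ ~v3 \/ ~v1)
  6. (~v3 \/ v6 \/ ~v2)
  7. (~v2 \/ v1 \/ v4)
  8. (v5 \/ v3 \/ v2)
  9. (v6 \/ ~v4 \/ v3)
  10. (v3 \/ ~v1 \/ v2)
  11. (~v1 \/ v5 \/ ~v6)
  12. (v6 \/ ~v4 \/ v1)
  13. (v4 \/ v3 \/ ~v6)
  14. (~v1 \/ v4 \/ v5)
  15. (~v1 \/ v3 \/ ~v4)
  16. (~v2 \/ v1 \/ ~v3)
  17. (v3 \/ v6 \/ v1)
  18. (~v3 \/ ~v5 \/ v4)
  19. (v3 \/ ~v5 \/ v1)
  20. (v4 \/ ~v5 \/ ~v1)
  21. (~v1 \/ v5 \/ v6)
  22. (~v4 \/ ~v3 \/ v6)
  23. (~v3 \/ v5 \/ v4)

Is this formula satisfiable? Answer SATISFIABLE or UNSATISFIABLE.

Branch on v1: take v1 = False.
Set v2 = False and propagate.
Try v3 = True.
The remaining clauses are satisfied by v4 = True, v5 = True, v6 = True.
Every clause has at least one true literal under this assignment.
So v1=F, v2=F, v3=T, v4=T, v5=T, v6=T is a satisfying assignment.

SATISFIABLE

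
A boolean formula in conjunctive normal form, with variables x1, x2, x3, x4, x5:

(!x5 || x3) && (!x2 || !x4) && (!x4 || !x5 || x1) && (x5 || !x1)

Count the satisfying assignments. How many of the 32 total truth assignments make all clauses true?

11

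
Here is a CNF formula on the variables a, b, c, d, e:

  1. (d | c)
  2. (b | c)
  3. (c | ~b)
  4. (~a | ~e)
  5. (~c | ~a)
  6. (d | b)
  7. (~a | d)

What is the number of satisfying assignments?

6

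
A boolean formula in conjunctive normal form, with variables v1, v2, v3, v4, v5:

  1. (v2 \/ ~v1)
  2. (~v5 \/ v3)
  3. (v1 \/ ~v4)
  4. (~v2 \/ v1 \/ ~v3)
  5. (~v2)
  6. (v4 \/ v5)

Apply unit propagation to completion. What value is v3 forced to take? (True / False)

Unit clause (~v2) sets v2 = False.
(~v1 \/ v2) with v2 = False leaves only ~v1, so v1 = False.
(v1 \/ ~v4) with v1 = False leaves only ~v4, so v4 = False.
(v4 \/ v5) with v4 = False leaves only v5, so v5 = True.
In (~v5 \/ v3), ~v5 is now false; v3 must hold, so v3 = True.

True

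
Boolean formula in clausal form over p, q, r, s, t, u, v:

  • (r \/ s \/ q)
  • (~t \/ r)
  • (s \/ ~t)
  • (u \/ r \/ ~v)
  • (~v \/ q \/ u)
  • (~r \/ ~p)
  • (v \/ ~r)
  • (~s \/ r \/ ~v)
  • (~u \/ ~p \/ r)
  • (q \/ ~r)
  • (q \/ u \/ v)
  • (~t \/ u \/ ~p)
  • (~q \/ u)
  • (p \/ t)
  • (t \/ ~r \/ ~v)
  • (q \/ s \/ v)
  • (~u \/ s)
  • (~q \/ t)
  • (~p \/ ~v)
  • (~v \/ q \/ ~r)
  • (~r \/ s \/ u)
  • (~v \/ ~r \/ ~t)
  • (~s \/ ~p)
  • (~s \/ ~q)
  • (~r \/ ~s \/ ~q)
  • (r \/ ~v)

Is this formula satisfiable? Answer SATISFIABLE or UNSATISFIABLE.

r = True:
  propagation gives p=False, v=True, q=True, u=True; an empty clause results — contradiction.
r = False:
  propagation gives t=False, p=True, u=False, v=False; an empty clause results — contradiction.
Every branch closes, so no satisfying assignment exists.

UNSATISFIABLE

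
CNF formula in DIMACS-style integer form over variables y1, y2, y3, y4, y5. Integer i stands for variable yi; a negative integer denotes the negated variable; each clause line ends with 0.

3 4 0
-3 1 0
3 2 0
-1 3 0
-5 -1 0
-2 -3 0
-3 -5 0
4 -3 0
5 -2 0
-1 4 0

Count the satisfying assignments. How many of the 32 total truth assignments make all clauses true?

Satisfying assignments:
  y1=0 y2=1 y3=0 y4=1 y5=1
  y1=1 y2=0 y3=1 y4=1 y5=0
That's 2 in total.

2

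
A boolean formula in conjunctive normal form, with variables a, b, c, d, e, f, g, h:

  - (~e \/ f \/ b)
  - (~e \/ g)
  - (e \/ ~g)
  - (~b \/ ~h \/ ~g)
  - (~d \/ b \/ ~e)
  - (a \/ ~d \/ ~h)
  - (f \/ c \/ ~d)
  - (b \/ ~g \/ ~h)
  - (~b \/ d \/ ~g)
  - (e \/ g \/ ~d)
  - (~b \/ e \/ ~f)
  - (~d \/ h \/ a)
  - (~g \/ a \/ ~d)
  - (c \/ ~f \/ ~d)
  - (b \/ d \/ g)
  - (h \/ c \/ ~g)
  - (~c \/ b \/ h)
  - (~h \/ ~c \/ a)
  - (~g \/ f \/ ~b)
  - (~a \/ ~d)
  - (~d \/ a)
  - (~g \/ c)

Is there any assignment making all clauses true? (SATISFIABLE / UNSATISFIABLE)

Try a = True.
  then d is forced to False.
Set b = True and propagate.
  then g is forced to False.
  then e is forced to False.
  then f is forced to False.
c, h are now unconstrained; take c = False, h = False.
So a=T, b=T, c=F, d=F, e=F, f=F, g=F, h=F is a satisfying assignment.

SATISFIABLE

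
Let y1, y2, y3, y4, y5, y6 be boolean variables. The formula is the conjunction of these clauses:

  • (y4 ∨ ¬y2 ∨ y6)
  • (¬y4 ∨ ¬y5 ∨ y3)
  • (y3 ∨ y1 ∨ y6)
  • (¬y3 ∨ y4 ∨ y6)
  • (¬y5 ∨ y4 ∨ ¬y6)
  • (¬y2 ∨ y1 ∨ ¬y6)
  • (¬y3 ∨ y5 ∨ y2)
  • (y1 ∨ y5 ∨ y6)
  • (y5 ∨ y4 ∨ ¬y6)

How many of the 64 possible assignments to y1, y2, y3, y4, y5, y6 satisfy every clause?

Case analysis on y6 and y4:
  y6=T, y4=T: 7 of the 16 assignments to (y1,y2,y3,y5) work.
  y6=T, y4=F: a clause becomes empty — 0.
  y6=F, y4=T: 7 of the 16 assignments to (y1,y2,y3,y5) work.
  y6=F, y4=F: remaining (y1,y2,y3,y5) ∈ {(T,F,F,F); (T,F,F,T)} — 2.
Total: 7 + 0 + 7 + 2 = 16.

16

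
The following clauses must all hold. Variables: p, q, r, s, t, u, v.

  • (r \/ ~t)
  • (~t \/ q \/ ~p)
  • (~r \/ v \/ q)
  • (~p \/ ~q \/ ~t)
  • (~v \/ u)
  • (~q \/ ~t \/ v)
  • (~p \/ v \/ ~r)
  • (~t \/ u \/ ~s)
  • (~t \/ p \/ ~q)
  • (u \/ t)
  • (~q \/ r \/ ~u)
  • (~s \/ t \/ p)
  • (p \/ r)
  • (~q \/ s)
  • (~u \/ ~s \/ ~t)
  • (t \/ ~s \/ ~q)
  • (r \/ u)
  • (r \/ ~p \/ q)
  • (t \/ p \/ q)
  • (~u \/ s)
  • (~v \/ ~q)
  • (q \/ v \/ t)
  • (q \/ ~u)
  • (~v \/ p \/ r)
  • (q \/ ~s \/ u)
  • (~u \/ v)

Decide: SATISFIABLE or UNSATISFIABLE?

q = True:
  propagation gives s=True, t=True, r=True, p=False; an empty clause results — contradiction.
q = False:
  propagation gives u=False, v=False, r=False; an empty clause results — contradiction.
Every branch closes, so no satisfying assignment exists.

UNSATISFIABLE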